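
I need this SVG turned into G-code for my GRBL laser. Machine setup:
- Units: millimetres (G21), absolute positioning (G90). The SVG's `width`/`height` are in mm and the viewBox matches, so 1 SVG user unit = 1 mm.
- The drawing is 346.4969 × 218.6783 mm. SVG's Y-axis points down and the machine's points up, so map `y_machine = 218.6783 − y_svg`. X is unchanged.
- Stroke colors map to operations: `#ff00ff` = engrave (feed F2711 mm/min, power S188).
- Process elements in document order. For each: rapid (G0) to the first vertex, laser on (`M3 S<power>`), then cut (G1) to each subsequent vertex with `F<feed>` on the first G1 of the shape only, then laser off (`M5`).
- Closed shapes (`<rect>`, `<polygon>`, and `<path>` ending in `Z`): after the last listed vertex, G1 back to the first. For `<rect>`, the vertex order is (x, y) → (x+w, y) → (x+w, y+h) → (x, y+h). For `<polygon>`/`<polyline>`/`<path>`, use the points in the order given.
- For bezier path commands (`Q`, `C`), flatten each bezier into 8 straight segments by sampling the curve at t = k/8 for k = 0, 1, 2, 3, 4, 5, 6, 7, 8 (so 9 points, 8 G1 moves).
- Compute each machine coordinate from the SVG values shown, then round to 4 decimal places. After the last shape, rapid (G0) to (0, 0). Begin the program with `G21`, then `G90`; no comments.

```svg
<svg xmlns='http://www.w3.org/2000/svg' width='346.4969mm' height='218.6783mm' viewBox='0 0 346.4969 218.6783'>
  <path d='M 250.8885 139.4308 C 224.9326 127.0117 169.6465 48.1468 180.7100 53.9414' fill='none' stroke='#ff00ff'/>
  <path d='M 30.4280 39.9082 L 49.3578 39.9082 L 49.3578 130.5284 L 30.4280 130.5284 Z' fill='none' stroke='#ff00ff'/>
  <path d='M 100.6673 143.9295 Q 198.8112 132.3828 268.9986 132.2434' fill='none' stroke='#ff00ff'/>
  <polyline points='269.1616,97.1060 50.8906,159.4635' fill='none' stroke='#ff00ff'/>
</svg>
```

G21
G90
G0 X250.8885 Y79.2475
M3 S188
G1 X239.9671 Y86.7242 F2711
G1 X227.4172 Y98.6594
G1 X214.3600 Y113.2824
G1 X201.9170 Y128.8223
G1 X191.2092 Y143.5085
G1 X183.3579 Y155.5702
G1 X179.4845 Y163.2366
G1 X180.7100 Y164.7369
M5
G0 X30.4280 Y178.7701
M3 S188
G1 X49.3578 Y178.7701 F2711
G1 X49.3578 Y88.1499
G1 X30.4280 Y88.1499
G1 X30.4280 Y178.7701
M5
G0 X100.6673 Y74.7488
M3 S188
G1 X124.7665 Y77.4572 F2711
G1 X147.9920 Y79.8092
G1 X170.3438 Y81.8047
G1 X191.8221 Y83.4437
G1 X212.4267 Y84.7262
G1 X232.1576 Y85.6522
G1 X251.0149 Y86.2218
G1 X268.9986 Y86.4349
M5
G0 X269.1616 Y121.5723
M3 S188
G1 X50.8906 Y59.2148 F2711
M5
G0 X0.0000 Y0.0000

1 u = 1 mm; y_m = 218.6783 − y.

[1] `<path>` cubic bezier, #ff00ff→engrave S188 F2711: (250.8885,79.2475) → (239.9671,86.7242) → (227.4172,98.6594) → (214.3600,113.2824) → (201.9170,128.8223) → (191.2092,143.5085) → (183.3579,155.5702) → (179.4845,163.2366) → (180.7100,164.7369)

[2] `<path>` rectangle, #ff00ff→engrave S188 F2711: (30.4280,178.7701) → (49.3578,178.7701) → (49.3578,88.1499) → (30.4280,88.1499) → (30.4280,178.7701) (closed)

[3] `<path>` quadratic bezier, #ff00ff→engrave S188 F2711: (100.6673,74.7488) → (124.7665,77.4572) → (147.9920,79.8092) → (170.3438,81.8047) → (191.8221,83.4437) → (212.4267,84.7262) → (232.1576,85.6522) → (251.0149,86.2218) → (268.9986,86.4349)

[4] `<polyline>` line segment, #ff00ff→engrave S188 F2711: (269.1616,121.5723) → (50.8906,59.2148)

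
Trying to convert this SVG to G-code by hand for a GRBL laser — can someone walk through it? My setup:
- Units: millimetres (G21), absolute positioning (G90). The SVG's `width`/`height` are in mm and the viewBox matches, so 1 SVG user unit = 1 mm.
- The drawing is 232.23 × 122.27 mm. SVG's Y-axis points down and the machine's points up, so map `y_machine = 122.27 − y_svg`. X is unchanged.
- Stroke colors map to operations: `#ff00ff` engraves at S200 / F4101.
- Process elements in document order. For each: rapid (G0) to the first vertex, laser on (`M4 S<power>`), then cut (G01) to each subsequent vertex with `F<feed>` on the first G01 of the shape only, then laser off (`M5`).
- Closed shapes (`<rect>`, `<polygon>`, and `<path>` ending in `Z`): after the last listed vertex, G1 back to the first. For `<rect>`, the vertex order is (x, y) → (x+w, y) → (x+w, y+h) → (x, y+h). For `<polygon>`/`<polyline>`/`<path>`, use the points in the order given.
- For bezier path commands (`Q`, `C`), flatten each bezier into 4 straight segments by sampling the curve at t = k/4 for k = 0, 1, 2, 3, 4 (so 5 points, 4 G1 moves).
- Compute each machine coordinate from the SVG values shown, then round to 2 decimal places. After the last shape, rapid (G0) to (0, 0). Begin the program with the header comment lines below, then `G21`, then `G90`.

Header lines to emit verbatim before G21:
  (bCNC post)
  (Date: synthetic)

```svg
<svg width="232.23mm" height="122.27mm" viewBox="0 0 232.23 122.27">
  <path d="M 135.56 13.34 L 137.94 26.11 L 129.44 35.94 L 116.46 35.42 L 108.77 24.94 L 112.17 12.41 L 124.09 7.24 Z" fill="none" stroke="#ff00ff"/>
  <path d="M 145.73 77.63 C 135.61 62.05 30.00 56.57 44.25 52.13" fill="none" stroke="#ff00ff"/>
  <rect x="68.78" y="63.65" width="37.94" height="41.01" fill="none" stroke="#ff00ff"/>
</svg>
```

(bCNC post)
(Date: synthetic)
G21
G90
G0 X135.56 Y108.93
M4 S200
G01 X137.94 Y96.16 F4101
G01 X129.44 Y86.33
G01 X116.46 Y86.85
G01 X108.77 Y97.33
G01 X112.17 Y109.86
G01 X124.09 Y115.03
G01 X135.56 Y108.93
M5
G0 X145.73 Y44.64
M4 S200
G01 X123.60 Y54.57 F4101
G01 X85.85 Y61.57
G01 X52.67 Y66.47
G01 X44.25 Y70.14
M5
G0 X68.78 Y58.62
M4 S200
G01 X106.72 Y58.62 F4101
G01 X106.72 Y17.61
G01 X68.78 Y17.61
G01 X68.78 Y58.62
M5
G0 X0.00 Y0.00

viewBox `0 0 232.23 122.27` with mm width/height → 1 unit = 1 mm. Flip: y_m = 122.27 − y_svg.

**Shape 1** — `<path>` regular polygon, stroke `#ff00ff` → engrave (S200, F4101). Machine vertices: (135.56,108.93) → (137.94,96.16) → (129.44,86.33) → (116.46,86.85) → (108.77,97.33) → (112.17,109.86) → (124.09,115.03) → (135.56,108.93). Closed: final G1 returns to the first vertex.

**Shape 2** — `<path>` cubic bezier, stroke `#ff00ff` → engrave (S200, F4101). Control points (SVG): P0=(145.73,77.63), P1=(135.61,62.05), P2=(30.00,56.57), P3=(44.25,52.13); sampled at t=k/4. Machine vertices: (145.73,44.64) → (123.60,54.57) → (85.85,61.57) → (52.67,66.47) → (44.25,70.14). Open path.

**Shape 3** — `<rect>` rectangle, stroke `#ff00ff` → engrave (S200, F4101). Machine vertices: (68.78,58.62) → (106.72,58.62) → (106.72,17.61) → (68.78,17.61) → (68.78,58.62). Closed: final G1 returns to the first vertex.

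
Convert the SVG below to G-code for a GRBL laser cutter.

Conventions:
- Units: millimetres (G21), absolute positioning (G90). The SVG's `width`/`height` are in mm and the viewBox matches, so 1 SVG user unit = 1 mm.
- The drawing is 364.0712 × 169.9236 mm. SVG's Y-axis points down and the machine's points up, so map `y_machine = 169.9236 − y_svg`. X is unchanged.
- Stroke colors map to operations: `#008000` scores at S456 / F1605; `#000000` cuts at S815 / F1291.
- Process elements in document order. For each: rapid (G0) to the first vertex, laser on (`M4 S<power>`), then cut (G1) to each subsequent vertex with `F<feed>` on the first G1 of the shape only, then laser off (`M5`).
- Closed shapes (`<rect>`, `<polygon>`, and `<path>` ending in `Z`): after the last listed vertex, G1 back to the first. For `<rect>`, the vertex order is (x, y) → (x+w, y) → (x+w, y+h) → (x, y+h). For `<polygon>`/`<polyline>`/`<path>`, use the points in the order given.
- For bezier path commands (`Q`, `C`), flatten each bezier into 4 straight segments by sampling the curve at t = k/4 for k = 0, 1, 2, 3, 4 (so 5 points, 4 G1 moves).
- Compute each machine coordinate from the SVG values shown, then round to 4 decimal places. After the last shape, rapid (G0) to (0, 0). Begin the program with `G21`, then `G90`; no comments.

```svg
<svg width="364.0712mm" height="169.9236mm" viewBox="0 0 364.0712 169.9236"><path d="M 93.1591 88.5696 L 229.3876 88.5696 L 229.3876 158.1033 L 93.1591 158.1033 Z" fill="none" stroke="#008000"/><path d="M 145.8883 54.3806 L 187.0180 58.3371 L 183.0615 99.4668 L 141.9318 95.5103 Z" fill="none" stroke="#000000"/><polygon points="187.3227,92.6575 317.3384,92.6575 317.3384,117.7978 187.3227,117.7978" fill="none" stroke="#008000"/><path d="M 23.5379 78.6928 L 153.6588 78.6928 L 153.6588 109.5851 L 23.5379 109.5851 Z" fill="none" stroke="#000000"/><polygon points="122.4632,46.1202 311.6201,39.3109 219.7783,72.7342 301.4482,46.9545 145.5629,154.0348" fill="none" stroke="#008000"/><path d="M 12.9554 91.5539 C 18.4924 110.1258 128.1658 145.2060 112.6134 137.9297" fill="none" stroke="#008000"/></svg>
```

viewBox `0 0 364.0712 169.9236` with mm width/height → 1 unit = 1 mm. Flip: y_m = 169.9236 − y_svg.

**Shape 1** — `<path>` rectangle, stroke `#008000` → score (S456, F1605). Machine vertices: (93.1591,81.3540) → (229.3876,81.3540) → (229.3876,11.8203) → (93.1591,11.8203) → (93.1591,81.3540). Closed: final G1 returns to the first vertex.

**Shape 2** — `<path>` regular polygon, stroke `#000000` → cut (S815, F1291). Machine vertices: (145.8883,115.5430) → (187.0180,111.5865) → (183.0615,70.4568) → (141.9318,74.4133) → (145.8883,115.5430). Closed: final G1 returns to the first vertex.

**Shape 3** — `<polygon>` rectangle, stroke `#008000` → score (S456, F1605). Machine vertices: (187.3227,77.2661) → (317.3384,77.2661) → (317.3384,52.1258) → (187.3227,52.1258) → (187.3227,77.2661). Closed: final G1 returns to the first vertex.

**Shape 4** — `<path>` rectangle, stroke `#000000` → cut (S815, F1291). Machine vertices: (23.5379,91.2308) → (153.6588,91.2308) → (153.6588,60.3385) → (23.5379,60.3385) → (23.5379,91.2308). Closed: final G1 returns to the first vertex.

**Shape 5** — `<polygon>` closed polygon, stroke `#008000` → score (S456, F1605). Machine vertices: (122.4632,123.8034) → (311.6201,130.6127) → (219.7783,97.1894) → (301.4482,122.9691) → (145.5629,15.8888) → (122.4632,123.8034). Closed: final G1 returns to the first vertex.

**Shape 6** — `<path>` cubic bezier, stroke `#008000` → score (S456, F1605). Control points (SVG): P0=(12.9554,91.5539), P1=(18.4924,110.1258), P2=(128.1658,145.2060), P3=(112.6134,137.9297); sampled at t=k/4. Machine vertices: (12.9554,78.3697) → (33.0499,62.2652) → (70.6929,45.4887) → (104.3816,33.5588) → (112.6134,31.9939). Open path.

G21
G90
G0 X93.1591 Y81.3540
M4 S456
G1 X229.3876 Y81.3540 F1605
G1 X229.3876 Y11.8203
G1 X93.1591 Y11.8203
G1 X93.1591 Y81.3540
M5
G0 X145.8883 Y115.5430
M4 S815
G1 X187.0180 Y111.5865 F1291
G1 X183.0615 Y70.4568
G1 X141.9318 Y74.4133
G1 X145.8883 Y115.5430
M5
G0 X187.3227 Y77.2661
M4 S456
G1 X317.3384 Y77.2661 F1605
G1 X317.3384 Y52.1258
G1 X187.3227 Y52.1258
G1 X187.3227 Y77.2661
M5
G0 X23.5379 Y91.2308
M4 S815
G1 X153.6588 Y91.2308 F1291
G1 X153.6588 Y60.3385
G1 X23.5379 Y60.3385
G1 X23.5379 Y91.2308
M5
G0 X122.4632 Y123.8034
M4 S456
G1 X311.6201 Y130.6127 F1605
G1 X219.7783 Y97.1894
G1 X301.4482 Y122.9691
G1 X145.5629 Y15.8888
G1 X122.4632 Y123.8034
M5
G0 X12.9554 Y78.3697
M4 S456
G1 X33.0499 Y62.2652 F1605
G1 X70.6929 Y45.4887
G1 X104.3816 Y33.5588
G1 X112.6134 Y31.9939
M5
G0 X0.0000 Y0.0000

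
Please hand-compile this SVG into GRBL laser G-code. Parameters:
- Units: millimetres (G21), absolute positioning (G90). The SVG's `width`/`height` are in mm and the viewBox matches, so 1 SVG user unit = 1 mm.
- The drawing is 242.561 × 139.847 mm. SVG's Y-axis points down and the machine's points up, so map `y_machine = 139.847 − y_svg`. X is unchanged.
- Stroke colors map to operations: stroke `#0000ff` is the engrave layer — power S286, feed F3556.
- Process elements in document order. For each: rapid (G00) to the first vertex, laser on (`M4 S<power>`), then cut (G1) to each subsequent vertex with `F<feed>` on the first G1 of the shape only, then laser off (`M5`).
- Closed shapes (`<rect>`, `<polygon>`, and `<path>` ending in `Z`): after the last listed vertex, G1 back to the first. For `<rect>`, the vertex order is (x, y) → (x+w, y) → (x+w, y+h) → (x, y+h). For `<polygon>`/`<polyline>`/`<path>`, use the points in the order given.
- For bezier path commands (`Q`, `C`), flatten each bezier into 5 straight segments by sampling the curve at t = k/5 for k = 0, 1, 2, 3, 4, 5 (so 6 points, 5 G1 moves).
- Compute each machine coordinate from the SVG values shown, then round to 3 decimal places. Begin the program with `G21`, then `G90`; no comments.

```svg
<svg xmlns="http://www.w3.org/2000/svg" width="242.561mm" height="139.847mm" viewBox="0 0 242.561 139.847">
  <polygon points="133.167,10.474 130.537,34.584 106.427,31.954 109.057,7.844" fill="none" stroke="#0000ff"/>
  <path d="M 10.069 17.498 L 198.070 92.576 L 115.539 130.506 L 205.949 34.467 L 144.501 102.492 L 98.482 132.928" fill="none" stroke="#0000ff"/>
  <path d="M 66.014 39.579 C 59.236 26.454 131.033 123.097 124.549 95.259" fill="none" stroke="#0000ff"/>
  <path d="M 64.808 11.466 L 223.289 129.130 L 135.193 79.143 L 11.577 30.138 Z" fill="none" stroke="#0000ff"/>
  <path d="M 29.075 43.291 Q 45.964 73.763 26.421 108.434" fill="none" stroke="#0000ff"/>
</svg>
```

viewBox `0 0 242.561 139.847` with mm width/height → 1 unit = 1 mm. Flip: y_m = 139.847 − y_svg.

**Shape 1** — `<polygon>` regular polygon, stroke `#0000ff` → engrave (S286, F3556). Machine vertices: (133.167,129.373) → (130.537,105.263) → (106.427,107.893) → (109.057,132.003) → (133.167,129.373). Closed: final G1 returns to the first vertex.

**Shape 2** — `<path>` open polyline, stroke `#0000ff` → engrave (S286, F3556). Machine vertices: (10.069,122.349) → (198.070,47.271) → (115.539,9.341) → (205.949,105.380) → (144.501,37.355) → (98.482,6.919). Open path.

**Shape 3** — `<path>` cubic bezier, stroke `#0000ff` → engrave (S286, F3556). Control points (SVG): P0=(66.014,39.579), P1=(59.236,26.454), P2=(131.033,123.097), P3=(124.549,95.259); sampled at t=k/5. Machine vertices: (66.014,100.268) → (70.121,96.845) → (85.558,78.321) → (104.794,55.941) → (120.301,40.949) → (124.549,44.588). Open path.

**Shape 4** — `<path>` closed polygon, stroke `#0000ff` → engrave (S286, F3556). Machine vertices: (64.808,128.381) → (223.289,10.717) → (135.193,60.704) → (11.577,109.709) → (64.808,128.381). Closed: final G1 returns to the first vertex.

**Shape 5** — `<path>` quadratic bezier, stroke `#0000ff` → engrave (S286, F3556). Control points (SVG): P0=(29.075,43.291), P1=(45.964,73.763), P2=(26.421,108.434); sampled at t=k/5. Machine vertices: (29.075,96.556) → (34.373,84.199) → (36.757,71.507) → (36.226,58.478) → (32.781,45.113) → (26.421,31.413). Open path.

G21
G90
G00 X133.167 Y129.373
M4 S286
G1 X130.537 Y105.263 F3556
G1 X106.427 Y107.893
G1 X109.057 Y132.003
G1 X133.167 Y129.373
M5
G00 X10.069 Y122.349
M4 S286
G1 X198.070 Y47.271 F3556
G1 X115.539 Y9.341
G1 X205.949 Y105.380
G1 X144.501 Y37.355
G1 X98.482 Y6.919
M5
G00 X66.014 Y100.268
M4 S286
G1 X70.121 Y96.845 F3556
G1 X85.558 Y78.321
G1 X104.794 Y55.941
G1 X120.301 Y40.949
G1 X124.549 Y44.588
M5
G00 X64.808 Y128.381
M4 S286
G1 X223.289 Y10.717 F3556
G1 X135.193 Y60.704
G1 X11.577 Y109.709
G1 X64.808 Y128.381
M5
G00 X29.075 Y96.556
M4 S286
G1 X34.373 Y84.199 F3556
G1 X36.757 Y71.507
G1 X36.226 Y58.478
G1 X32.781 Y45.113
G1 X26.421 Y31.413
M5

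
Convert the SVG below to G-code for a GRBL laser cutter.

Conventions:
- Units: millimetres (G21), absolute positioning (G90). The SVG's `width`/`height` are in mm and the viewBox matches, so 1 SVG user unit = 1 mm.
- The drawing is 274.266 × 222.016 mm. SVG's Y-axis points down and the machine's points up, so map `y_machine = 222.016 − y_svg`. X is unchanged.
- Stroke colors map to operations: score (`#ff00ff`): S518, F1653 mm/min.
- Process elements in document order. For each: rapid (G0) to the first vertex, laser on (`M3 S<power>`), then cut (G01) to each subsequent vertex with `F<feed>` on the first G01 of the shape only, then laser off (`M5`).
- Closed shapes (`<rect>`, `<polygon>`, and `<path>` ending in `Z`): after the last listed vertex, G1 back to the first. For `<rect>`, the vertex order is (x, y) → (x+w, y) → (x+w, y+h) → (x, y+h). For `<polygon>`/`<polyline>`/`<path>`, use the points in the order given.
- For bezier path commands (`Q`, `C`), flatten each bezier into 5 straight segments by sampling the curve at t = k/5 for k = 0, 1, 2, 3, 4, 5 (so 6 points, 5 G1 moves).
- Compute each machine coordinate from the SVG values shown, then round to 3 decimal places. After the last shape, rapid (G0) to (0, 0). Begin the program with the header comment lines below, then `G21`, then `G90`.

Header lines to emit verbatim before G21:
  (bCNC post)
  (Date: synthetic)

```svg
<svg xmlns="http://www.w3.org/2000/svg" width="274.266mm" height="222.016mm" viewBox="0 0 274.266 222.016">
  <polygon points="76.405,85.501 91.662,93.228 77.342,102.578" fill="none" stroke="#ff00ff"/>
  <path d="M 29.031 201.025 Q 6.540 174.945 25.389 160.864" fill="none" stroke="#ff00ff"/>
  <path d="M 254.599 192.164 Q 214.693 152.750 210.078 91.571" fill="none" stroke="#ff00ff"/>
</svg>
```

(bCNC post)
(Date: synthetic)
G21
G90
G0 X76.405 Y136.515
M3 S518
G01 X91.662 Y128.788 F1653
G01 X77.342 Y119.438
G01 X76.405 Y136.515
M5
G0 X29.031 Y20.991
M3 S518
G01 X21.688 Y30.943 F1653
G01 X17.653 Y39.935
G01 X16.924 Y47.967
G01 X19.503 Y55.040
G01 X25.389 Y61.152
M5
G0 X254.599 Y29.852
M3 S518
G01 X240.048 Y46.488 F1653
G01 X228.321 Y64.866
G01 X219.417 Y84.984
G01 X213.336 Y106.844
G01 X210.078 Y130.445
M5
G0 X0.000 Y0.000

Since the viewBox matches the mm dimensions, user units are millimetres directly. The only transform is the Y-flip y_m = 222.016 − y_svg.

Shape 1 is a regular polygon drawn with `<polygon>`. Its stroke #ff00ff means score at S518, F1653. After flipping Y the toolpath is (76.405,136.515) → (91.662,128.788) → (77.342,119.438) → (76.405,136.515), returning to the start.

Shape 2 is a quadratic bezier drawn with `<path>`. Its stroke #ff00ff means score at S518, F1653. After flipping Y the toolpath is (29.031,20.991) → (21.688,30.943) → (17.653,39.935) → (16.924,47.967) → (19.503,55.040) → (25.389,61.152).

Shape 3 is a quadratic bezier drawn with `<path>`. Its stroke #ff00ff means score at S518, F1653. After flipping Y the toolpath is (254.599,29.852) → (240.048,46.488) → (228.321,64.866) → (219.417,84.984) → (213.336,106.844) → (210.078,130.445).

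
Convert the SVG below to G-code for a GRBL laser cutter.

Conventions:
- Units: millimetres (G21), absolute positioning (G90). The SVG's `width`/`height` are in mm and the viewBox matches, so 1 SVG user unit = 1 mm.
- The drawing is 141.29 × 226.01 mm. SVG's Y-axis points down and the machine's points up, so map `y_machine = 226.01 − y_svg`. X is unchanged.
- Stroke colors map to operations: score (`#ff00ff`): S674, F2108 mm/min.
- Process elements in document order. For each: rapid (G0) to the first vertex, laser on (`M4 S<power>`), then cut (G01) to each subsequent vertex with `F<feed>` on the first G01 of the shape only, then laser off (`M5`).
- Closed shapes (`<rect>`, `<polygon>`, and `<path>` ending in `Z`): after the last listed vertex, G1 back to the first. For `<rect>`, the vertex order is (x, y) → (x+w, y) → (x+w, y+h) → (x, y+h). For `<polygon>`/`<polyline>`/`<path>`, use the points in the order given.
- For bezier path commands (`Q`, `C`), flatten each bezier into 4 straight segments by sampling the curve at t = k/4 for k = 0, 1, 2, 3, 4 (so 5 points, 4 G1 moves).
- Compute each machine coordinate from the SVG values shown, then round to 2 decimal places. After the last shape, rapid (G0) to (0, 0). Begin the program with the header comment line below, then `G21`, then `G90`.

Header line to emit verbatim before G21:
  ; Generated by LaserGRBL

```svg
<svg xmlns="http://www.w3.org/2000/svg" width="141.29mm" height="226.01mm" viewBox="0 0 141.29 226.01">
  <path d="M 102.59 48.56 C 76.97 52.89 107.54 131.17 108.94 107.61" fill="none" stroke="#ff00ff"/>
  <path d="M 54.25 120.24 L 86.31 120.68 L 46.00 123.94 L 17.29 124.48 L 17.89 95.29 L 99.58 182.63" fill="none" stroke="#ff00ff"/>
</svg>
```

; Generated by LaserGRBL
G21
G90
G0 X102.59 Y177.45
M4 S674
G01 X92.58 Y163.08 F2108
G01 X95.63 Y137.47
G01 X103.75 Y117.08
G01 X108.94 Y118.40
M5
G0 X54.25 Y105.77
M4 S674
G01 X86.31 Y105.33 F2108
G01 X46.00 Y102.07
G01 X17.29 Y101.53
G01 X17.89 Y130.72
G01 X99.58 Y43.38
M5
G0 X0.00 Y0.00

viewBox `0 0 141.29 226.01` with mm width/height → 1 unit = 1 mm. Flip: y_m = 226.01 − y_svg.

**Shape 1** — `<path>` cubic bezier, stroke `#ff00ff` → score (S674, F2108). Control points (SVG): P0=(102.59,48.56), P1=(76.97,52.89), P2=(107.54,131.17), P3=(108.94,107.61); sampled at t=k/4. Machine vertices: (102.59,177.45) → (92.58,163.08) → (95.63,137.47) → (103.75,117.08) → (108.94,118.40). Open path.

**Shape 2** — `<path>` open polyline, stroke `#ff00ff` → score (S674, F2108). Machine vertices: (54.25,105.77) → (86.31,105.33) → (46.00,102.07) → (17.29,101.53) → (17.89,130.72) → (99.58,43.38). Open path.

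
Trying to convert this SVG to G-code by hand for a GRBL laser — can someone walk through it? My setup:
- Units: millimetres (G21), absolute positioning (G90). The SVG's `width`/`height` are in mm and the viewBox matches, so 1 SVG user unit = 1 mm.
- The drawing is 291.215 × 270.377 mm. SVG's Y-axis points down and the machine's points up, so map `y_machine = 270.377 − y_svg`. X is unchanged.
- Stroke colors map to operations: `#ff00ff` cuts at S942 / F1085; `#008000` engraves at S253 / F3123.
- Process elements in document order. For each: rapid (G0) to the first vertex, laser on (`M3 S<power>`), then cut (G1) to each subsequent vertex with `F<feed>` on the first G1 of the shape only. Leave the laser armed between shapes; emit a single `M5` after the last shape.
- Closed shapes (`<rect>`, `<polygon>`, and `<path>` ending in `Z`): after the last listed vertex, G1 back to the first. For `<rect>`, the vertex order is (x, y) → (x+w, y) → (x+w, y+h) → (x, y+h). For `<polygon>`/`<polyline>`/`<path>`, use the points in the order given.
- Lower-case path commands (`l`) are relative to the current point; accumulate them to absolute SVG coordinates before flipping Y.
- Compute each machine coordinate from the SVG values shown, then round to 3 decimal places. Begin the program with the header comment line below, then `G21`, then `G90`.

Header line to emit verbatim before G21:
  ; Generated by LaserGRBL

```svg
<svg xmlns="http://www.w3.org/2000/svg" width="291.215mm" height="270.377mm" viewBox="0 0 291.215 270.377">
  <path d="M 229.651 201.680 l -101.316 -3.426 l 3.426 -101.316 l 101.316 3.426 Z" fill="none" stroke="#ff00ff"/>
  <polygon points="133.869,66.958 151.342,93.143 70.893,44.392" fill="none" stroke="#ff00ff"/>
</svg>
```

1 u = 1 mm; y_m = 270.377 − y.

[1] `<path>` regular polygon, #ff00ff→cut S942 F1085: (229.651,68.697) → (128.335,72.123) → (131.761,173.439) → (233.077,170.013) → (229.651,68.697) (closed)

[2] `<polygon>` closed polygon, #ff00ff→cut S942 F1085: (133.869,203.419) → (151.342,177.234) → (70.893,225.985) → (133.869,203.419) (closed)

; Generated by LaserGRBL
G21
G90
G0 X229.651 Y68.697
M3 S942
G1 X128.335 Y72.123 F1085
G1 X131.761 Y173.439
G1 X233.077 Y170.013
G1 X229.651 Y68.697
G0 X133.869 Y203.419
M3 S942
G1 X151.342 Y177.234 F1085
G1 X70.893 Y225.985
G1 X133.869 Y203.419
M5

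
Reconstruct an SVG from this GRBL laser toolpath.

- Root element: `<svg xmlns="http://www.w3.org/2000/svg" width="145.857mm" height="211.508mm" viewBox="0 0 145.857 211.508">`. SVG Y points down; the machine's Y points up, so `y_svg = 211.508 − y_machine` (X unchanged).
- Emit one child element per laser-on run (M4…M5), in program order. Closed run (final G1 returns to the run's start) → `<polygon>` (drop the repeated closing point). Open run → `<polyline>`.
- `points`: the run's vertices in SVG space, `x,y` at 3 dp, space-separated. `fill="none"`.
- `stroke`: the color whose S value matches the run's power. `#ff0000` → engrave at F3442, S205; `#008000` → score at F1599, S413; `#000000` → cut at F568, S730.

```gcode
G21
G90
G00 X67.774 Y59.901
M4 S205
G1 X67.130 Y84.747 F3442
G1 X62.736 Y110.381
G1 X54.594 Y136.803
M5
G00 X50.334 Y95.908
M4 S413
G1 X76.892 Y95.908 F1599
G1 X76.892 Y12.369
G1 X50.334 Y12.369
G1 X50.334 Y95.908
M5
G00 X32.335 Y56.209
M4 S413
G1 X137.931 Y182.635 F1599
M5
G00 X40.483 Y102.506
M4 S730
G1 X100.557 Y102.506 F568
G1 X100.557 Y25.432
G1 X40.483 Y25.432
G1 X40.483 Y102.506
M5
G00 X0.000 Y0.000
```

<svg xmlns="http://www.w3.org/2000/svg" width="145.857mm" height="211.508mm" viewBox="0 0 145.857 211.508">
  <polyline points="67.774,151.607 67.130,126.761 62.736,101.127 54.594,74.705" fill="none" stroke="#ff0000"/>
  <polygon points="50.334,115.600 76.892,115.600 76.892,199.139 50.334,199.139" fill="none" stroke="#008000"/>
  <polyline points="32.335,155.299 137.931,28.873" fill="none" stroke="#008000"/>
  <polygon points="40.483,109.002 100.557,109.002 100.557,186.076 40.483,186.076" fill="none" stroke="#000000"/>
</svg>

Each laser-on run becomes one SVG element. Flip Y back into SVG space with y_svg = 211.508 − y_machine.

Run 1: the run's S205 means `#ff0000` (engrave). The run is open, so emit a `<polyline>` with points (Y-flipped): 67.774,151.607 67.130,126.761 62.736,101.127 54.594,74.705.

Run 2: the run's S413 means `#008000` (score). The run returns to its start, so emit a `<polygon>` with points (Y-flipped): 50.334,115.600 76.892,115.600 76.892,199.139 50.334,199.139.

Run 3: power S413 maps to stroke `#008000` (score). The run is open, so emit a `<polyline>` with points (Y-flipped): 32.335,155.299 137.931,28.873.

Run 4: power S730 maps to stroke `#000000` (cut). The run returns to its start, so emit a `<polygon>` with points (Y-flipped): 40.483,109.002 100.557,109.002 100.557,186.076 40.483,186.076.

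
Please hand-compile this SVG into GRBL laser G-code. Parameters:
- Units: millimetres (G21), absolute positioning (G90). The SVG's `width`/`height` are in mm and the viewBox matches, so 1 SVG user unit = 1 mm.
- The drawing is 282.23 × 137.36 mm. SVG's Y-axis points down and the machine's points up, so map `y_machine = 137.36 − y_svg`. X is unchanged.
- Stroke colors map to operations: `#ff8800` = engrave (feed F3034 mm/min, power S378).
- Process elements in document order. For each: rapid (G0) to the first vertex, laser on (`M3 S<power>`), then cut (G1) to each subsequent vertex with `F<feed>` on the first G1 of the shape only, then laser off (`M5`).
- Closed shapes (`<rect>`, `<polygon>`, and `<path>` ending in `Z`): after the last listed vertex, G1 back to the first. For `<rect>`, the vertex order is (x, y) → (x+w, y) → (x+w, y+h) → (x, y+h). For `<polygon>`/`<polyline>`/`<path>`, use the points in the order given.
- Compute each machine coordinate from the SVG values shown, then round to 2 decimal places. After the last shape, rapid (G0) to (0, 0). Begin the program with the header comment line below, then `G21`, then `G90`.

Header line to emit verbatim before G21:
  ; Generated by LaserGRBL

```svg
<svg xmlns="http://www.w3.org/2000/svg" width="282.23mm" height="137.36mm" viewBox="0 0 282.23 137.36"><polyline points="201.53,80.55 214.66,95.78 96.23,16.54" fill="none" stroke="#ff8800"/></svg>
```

viewBox `0 0 282.23 137.36` with mm width/height → 1 unit = 1 mm. Flip: y_m = 137.36 − y_svg.

**Shape 1** — `<polyline>` open polyline, stroke `#ff8800` → engrave (S378, F3034). Machine vertices: (201.53,56.81) → (214.66,41.58) → (96.23,120.82). Open path.

; Generated by LaserGRBL
G21
G90
G0 X201.53 Y56.81
M3 S378
G1 X214.66 Y41.58 F3034
G1 X96.23 Y120.82
M5
G0 X0.00 Y0.00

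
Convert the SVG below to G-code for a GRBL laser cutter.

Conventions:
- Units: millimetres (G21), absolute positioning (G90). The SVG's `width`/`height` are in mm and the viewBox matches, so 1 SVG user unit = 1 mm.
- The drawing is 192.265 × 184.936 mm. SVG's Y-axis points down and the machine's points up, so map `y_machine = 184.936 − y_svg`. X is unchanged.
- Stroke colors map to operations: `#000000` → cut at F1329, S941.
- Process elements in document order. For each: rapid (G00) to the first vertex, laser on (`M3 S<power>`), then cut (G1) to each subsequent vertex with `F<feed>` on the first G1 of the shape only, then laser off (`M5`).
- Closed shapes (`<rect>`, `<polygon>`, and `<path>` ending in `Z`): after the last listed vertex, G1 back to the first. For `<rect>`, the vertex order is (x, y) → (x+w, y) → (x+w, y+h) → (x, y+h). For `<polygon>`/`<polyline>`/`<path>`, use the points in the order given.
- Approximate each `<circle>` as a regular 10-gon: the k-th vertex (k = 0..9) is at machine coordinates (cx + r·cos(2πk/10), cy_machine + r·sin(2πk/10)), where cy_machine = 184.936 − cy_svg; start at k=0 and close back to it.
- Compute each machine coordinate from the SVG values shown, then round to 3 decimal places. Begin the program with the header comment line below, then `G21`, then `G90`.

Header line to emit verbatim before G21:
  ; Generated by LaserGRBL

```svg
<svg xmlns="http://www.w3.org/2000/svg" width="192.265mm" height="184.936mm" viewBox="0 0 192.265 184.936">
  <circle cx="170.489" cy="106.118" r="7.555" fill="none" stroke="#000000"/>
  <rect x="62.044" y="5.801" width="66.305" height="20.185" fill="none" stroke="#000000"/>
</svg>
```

; Generated by LaserGRBL
G21
G90
G00 X178.044 Y78.818
M3 S941
G1 X176.601 Y83.259 F1329
G1 X172.824 Y86.003
G1 X168.154 Y86.003
G1 X164.377 Y83.259
G1 X162.934 Y78.818
G1 X164.377 Y74.377
G1 X168.154 Y71.633
G1 X172.824 Y71.633
G1 X176.601 Y74.377
G1 X178.044 Y78.818
M5
G00 X62.044 Y179.135
M3 S941
G1 X128.349 Y179.135 F1329
G1 X128.349 Y158.950
G1 X62.044 Y158.950
G1 X62.044 Y179.135
M5

viewBox `0 0 192.265 184.936` with mm width/height → 1 unit = 1 mm. Flip: y_m = 184.936 − y_svg.

**Shape 1** — `<circle>` circle, stroke `#000000` → cut (S941, F1329). Machine vertices: (178.044,78.818) → (176.601,83.259) → (172.824,86.003) → (168.154,86.003) → (164.377,83.259) → (162.934,78.818) → (164.377,74.377) → (168.154,71.633) → (172.824,71.633) → (176.601,74.377) → (178.044,78.818). Closed: final G1 returns to the first vertex.

**Shape 2** — `<rect>` rectangle, stroke `#000000` → cut (S941, F1329). Machine vertices: (62.044,179.135) → (128.349,179.135) → (128.349,158.950) → (62.044,158.950) → (62.044,179.135). Closed: final G1 returns to the first vertex.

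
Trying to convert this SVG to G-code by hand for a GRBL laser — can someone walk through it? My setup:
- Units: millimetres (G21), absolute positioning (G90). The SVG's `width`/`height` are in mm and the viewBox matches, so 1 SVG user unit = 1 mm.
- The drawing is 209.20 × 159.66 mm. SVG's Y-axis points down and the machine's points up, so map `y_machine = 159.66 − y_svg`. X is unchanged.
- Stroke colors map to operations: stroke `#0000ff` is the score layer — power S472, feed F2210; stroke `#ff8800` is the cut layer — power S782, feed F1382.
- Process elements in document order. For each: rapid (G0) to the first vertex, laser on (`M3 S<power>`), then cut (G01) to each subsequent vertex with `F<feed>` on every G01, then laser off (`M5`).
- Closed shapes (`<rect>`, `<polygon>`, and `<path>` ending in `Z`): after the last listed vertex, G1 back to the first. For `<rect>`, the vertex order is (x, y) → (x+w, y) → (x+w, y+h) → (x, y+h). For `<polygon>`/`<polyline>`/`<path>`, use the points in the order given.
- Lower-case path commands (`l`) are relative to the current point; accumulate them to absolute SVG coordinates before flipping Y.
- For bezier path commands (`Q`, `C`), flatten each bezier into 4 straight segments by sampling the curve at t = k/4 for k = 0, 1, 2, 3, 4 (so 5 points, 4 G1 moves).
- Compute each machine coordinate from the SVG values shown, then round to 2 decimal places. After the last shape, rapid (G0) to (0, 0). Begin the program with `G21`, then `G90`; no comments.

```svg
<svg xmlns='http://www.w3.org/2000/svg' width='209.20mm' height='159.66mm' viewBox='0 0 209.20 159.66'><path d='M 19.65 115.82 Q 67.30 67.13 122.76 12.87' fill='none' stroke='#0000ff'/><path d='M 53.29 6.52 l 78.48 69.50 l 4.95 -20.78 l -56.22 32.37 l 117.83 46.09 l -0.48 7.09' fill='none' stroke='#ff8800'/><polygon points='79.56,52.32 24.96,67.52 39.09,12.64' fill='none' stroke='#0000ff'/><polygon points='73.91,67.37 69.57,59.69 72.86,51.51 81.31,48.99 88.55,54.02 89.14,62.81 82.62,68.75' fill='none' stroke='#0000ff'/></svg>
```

G21
G90
G0 X19.65 Y43.84
M3 S472
G01 X43.96 Y68.53 F2210
G01 X69.25 Y93.92 F2210
G01 X95.52 Y120.01 F2210
G01 X122.76 Y146.79 F2210
M5
G0 X53.29 Y153.14
M3 S782
G01 X131.77 Y83.64 F1382
G01 X136.72 Y104.42 F1382
G01 X80.50 Y72.05 F1382
G01 X198.33 Y25.96 F1382
G01 X197.85 Y18.87 F1382
M5
G0 X79.56 Y107.34
M3 S472
G01 X24.96 Y92.14 F2210
G01 X39.09 Y147.02 F2210
G01 X79.56 Y107.34 F2210
M5
G0 X73.91 Y92.29
M3 S472
G01 X69.57 Y99.97 F2210
G01 X72.86 Y108.15 F2210
G01 X81.31 Y110.67 F2210
G01 X88.55 Y105.64 F2210
G01 X89.14 Y96.85 F2210
G01 X82.62 Y90.91 F2210
G01 X73.91 Y92.29 F2210
M5
G0 X0.00 Y0.00

1 u = 1 mm; y_m = 159.66 − y.

[1] `<path>` quadratic bezier, #0000ff→score S472 F2210: (19.65,43.84) → (43.96,68.53) → (69.25,93.92) → (95.52,120.01) → (122.76,146.79)

[2] `<path>` open polyline, #ff8800→cut S782 F1382: (53.29,153.14) → (131.77,83.64) → (136.72,104.42) → (80.50,72.05) → (198.33,25.96) → (197.85,18.87)

[3] `<polygon>` regular polygon, #0000ff→score S472 F2210: (79.56,107.34) → (24.96,92.14) → (39.09,147.02) → (79.56,107.34) (closed)

[4] `<polygon>` regular polygon, #0000ff→score S472 F2210: (73.91,92.29) → (69.57,99.97) → (72.86,108.15) → (81.31,110.67) → (88.55,105.64) → (89.14,96.85) → (82.62,90.91) → (73.91,92.29) (closed)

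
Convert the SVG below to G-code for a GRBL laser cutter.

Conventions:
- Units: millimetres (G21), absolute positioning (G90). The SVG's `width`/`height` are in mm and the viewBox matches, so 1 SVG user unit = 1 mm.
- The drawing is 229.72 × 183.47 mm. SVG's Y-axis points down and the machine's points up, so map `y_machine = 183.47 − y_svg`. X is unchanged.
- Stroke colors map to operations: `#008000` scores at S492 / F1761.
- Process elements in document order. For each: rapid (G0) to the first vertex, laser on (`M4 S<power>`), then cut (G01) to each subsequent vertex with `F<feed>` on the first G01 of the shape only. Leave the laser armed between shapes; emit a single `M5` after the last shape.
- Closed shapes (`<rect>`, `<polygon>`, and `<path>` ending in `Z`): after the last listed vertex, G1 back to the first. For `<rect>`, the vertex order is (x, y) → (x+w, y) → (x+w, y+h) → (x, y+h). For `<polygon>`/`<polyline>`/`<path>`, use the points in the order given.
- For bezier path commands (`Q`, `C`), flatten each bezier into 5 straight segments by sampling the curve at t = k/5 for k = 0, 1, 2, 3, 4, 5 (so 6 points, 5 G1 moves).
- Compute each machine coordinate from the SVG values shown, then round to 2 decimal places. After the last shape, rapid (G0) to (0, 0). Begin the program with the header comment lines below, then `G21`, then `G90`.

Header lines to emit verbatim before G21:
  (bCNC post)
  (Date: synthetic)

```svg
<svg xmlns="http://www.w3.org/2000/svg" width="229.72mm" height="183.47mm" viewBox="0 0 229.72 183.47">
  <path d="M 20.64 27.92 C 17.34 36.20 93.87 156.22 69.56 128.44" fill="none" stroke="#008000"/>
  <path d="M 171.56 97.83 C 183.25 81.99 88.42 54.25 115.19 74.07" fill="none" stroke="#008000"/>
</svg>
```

1 u = 1 mm; y_m = 183.47 − y.

[1] `<path>` cubic bezier, #008000→score S492 F1761: (20.64,155.55) → (26.79,139.25) → (43.44,108.59) → (61.89,76.03) → (73.49,54.02) → (69.56,55.03)

[2] `<path>` cubic bezier, #008000→score S492 F1761: (171.56,85.64) → (167.62,96.10) → (149.06,106.55) → (126.83,114.16) → (111.90,116.06) → (115.19,109.40)

(bCNC post)
(Date: synthetic)
G21
G90
G0 X20.64 Y155.55
M4 S492
G01 X26.79 Y139.25 F1761
G01 X43.44 Y108.59
G01 X61.89 Y76.03
G01 X73.49 Y54.02
G01 X69.56 Y55.03
G0 X171.56 Y85.64
M4 S492
G01 X167.62 Y96.10 F1761
G01 X149.06 Y106.55
G01 X126.83 Y114.16
G01 X111.90 Y116.06
G01 X115.19 Y109.40
M5
G0 X0.00 Y0.00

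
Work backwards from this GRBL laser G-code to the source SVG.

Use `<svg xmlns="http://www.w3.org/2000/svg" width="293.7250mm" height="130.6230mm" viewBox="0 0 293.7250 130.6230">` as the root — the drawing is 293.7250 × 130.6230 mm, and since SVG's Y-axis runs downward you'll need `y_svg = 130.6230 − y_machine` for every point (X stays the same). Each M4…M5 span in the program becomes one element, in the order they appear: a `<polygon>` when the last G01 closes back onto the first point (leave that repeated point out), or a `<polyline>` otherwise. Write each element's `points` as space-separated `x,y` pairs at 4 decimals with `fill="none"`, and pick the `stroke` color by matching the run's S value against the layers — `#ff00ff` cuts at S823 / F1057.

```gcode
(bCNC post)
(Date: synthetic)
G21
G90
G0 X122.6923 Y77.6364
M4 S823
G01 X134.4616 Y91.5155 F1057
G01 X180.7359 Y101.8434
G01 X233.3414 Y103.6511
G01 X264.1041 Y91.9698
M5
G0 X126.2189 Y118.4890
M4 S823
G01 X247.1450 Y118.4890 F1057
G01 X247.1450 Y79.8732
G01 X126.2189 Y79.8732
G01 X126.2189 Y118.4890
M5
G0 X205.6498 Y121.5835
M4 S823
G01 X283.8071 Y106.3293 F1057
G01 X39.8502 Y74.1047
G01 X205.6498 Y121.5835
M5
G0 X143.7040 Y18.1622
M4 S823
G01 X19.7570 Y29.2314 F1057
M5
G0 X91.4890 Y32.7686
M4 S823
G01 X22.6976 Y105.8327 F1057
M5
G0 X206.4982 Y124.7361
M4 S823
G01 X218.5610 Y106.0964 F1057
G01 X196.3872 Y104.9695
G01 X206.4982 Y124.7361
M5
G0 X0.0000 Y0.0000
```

<svg xmlns="http://www.w3.org/2000/svg" width="293.7250mm" height="130.6230mm" viewBox="0 0 293.7250 130.6230">
  <polyline points="122.6923,52.9866 134.4616,39.1075 180.7359,28.7796 233.3414,26.9719 264.1041,38.6532" fill="none" stroke="#ff00ff"/>
  <polygon points="126.2189,12.1340 247.1450,12.1340 247.1450,50.7498 126.2189,50.7498" fill="none" stroke="#ff00ff"/>
  <polygon points="205.6498,9.0395 283.8071,24.2937 39.8502,56.5183" fill="none" stroke="#ff00ff"/>
  <polyline points="143.7040,112.4608 19.7570,101.3916" fill="none" stroke="#ff00ff"/>
  <polyline points="91.4890,97.8544 22.6976,24.7903" fill="none" stroke="#ff00ff"/>
  <polygon points="206.4982,5.8869 218.5610,24.5266 196.3872,25.6535" fill="none" stroke="#ff00ff"/>
</svg>

Each laser-on run becomes one SVG element. Flip Y back into SVG space with y_svg = 130.6230 − y_machine. Every run uses S823, so all elements get stroke `#ff00ff` (cut).

Run 1: The run is open, so emit a `<polyline>` with points (Y-flipped): 122.6923,52.9866 134.4616,39.1075 180.7359,28.7796 233.3414,26.9719 264.1041,38.6532.

Run 2: The run returns to its start, so emit a `<polygon>` with points (Y-flipped): 126.2189,12.1340 247.1450,12.1340 247.1450,50.7498 126.2189,50.7498.

Run 3: The run returns to its start, so emit a `<polygon>` with points (Y-flipped): 205.6498,9.0395 283.8071,24.2937 39.8502,56.5183.

Run 4: The run is open, so emit a `<polyline>` with points (Y-flipped): 143.7040,112.4608 19.7570,101.3916.

Run 5: The run is open, so emit a `<polyline>` with points (Y-flipped): 91.4890,97.8544 22.6976,24.7903.

Run 6: The run returns to its start, so emit a `<polygon>` with points (Y-flipped): 206.4982,5.8869 218.5610,24.5266 196.3872,25.6535.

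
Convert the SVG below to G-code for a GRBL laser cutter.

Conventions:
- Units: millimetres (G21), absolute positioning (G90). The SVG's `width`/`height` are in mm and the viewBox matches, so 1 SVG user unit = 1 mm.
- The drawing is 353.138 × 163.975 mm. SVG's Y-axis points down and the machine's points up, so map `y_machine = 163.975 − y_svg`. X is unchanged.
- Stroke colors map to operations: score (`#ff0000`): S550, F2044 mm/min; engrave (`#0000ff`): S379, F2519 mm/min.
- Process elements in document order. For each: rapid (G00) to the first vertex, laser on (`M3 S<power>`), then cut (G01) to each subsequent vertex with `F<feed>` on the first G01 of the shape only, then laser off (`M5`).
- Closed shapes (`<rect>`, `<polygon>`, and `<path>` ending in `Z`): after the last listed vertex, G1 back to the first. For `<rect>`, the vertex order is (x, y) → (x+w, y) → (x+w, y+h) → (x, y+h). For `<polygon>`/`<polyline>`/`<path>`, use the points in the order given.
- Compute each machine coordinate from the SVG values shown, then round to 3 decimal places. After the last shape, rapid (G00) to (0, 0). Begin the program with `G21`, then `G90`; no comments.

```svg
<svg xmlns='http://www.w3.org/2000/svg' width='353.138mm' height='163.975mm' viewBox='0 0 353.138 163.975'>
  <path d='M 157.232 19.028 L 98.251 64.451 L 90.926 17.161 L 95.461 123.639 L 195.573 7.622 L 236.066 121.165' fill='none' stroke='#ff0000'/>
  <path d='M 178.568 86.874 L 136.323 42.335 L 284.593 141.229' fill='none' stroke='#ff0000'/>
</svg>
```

Since the viewBox matches the mm dimensions, user units are millimetres directly. The only transform is the Y-flip y_m = 163.975 − y_svg.

Shape 1 is a open polyline drawn with `<path>`. Its stroke #ff0000 means score at S550, F2044. After flipping Y the toolpath is (157.232,144.947) → (98.251,99.524) → (90.926,146.814) → (95.461,40.336) → (195.573,156.353) → (236.066,42.810).

Shape 2 is a open polyline drawn with `<path>`. Its stroke #ff0000 means score at S550, F2044. After flipping Y the toolpath is (178.568,77.101) → (136.323,121.640) → (284.593,22.746).

G21
G90
G00 X157.232 Y144.947
M3 S550
G01 X98.251 Y99.524 F2044
G01 X90.926 Y146.814
G01 X95.461 Y40.336
G01 X195.573 Y156.353
G01 X236.066 Y42.810
M5
G00 X178.568 Y77.101
M3 S550
G01 X136.323 Y121.640 F2044
G01 X284.593 Y22.746
M5
G00 X0.000 Y0.000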